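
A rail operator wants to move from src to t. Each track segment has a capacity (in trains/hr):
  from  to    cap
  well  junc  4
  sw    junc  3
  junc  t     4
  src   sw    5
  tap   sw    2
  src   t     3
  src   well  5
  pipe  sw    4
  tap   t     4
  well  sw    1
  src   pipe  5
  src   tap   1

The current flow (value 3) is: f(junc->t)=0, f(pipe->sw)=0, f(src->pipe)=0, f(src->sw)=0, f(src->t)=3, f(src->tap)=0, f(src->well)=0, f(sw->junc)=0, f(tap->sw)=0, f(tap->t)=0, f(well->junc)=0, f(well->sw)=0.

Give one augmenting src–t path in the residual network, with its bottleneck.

Residual along src->tap->t: src->tap: 1, tap->t: 4.
Bottleneck = min = 1.

src->tap->t, bottleneck 1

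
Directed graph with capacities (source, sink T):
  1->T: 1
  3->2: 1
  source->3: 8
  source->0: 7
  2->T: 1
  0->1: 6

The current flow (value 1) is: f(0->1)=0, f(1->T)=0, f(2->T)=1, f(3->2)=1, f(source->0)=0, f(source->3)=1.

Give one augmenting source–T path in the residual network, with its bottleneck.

source->0->1->T, bottleneck 1

Residual along source->0->1->T: source->0: 7, 0->1: 6, 1->T: 1.
Bottleneck = min = 1.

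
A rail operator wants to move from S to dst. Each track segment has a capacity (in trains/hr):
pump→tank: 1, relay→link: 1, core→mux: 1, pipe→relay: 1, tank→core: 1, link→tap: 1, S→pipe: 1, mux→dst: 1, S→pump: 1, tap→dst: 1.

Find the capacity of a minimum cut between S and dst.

2

Max flow = 2 (via 2 augmenting paths).
In the residual at optimum, the set reachable from S is {S}.
Cut edges: S→pump (cap 1), S→pipe (cap 1). Sum = 2.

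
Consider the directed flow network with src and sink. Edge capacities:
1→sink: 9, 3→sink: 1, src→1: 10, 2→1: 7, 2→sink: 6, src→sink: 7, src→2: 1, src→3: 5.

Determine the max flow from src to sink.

18

Augment src→sink: bottleneck 7. Total 7.
Augment src→2→sink: bottleneck 1. Total 8.
Augment src→3→sink: bottleneck 1. Total 9.
Augment src→1→sink: bottleneck 9. Total 18.
No augmenting path remains in the residual graph.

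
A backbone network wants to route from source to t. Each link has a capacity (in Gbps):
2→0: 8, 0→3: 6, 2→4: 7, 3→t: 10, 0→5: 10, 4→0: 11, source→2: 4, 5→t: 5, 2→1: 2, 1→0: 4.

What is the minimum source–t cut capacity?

Max flow = 4 (via 1 augmenting path).
In the residual at optimum, the set reachable from source is {source}.
Cut edges: source→2 (cap 4). Sum = 4.

4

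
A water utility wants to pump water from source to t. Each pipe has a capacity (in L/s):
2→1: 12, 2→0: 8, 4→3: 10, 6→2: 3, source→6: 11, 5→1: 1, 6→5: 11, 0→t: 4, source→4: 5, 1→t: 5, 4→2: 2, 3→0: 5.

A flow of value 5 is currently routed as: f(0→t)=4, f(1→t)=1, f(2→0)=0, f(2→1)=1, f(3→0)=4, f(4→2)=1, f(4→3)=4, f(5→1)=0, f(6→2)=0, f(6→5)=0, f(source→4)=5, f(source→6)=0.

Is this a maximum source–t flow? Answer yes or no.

No

Residual path source→6→2→1→t has bottleneck 3 > 0.
Pushing 3 along it raises the flow to 8, so the given flow is not maximum.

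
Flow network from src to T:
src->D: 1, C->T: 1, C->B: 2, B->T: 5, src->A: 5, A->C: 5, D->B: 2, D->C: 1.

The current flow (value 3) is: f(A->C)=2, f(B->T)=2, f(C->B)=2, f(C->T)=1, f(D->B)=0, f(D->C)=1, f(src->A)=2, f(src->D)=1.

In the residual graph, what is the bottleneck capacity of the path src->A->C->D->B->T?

1

Residual capacities along the path: src->A: 3, A->C: 3, C->D: 1, D->B: 2, B->T: 3.
Minimum is 1.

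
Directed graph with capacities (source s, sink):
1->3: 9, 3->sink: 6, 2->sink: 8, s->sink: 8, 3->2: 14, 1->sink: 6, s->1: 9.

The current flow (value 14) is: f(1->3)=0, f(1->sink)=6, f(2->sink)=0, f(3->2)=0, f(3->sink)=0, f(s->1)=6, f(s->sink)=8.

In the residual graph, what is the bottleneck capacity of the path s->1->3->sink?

Residual capacities along the path: s->1: 3, 1->3: 9, 3->sink: 6.
Minimum is 3.

3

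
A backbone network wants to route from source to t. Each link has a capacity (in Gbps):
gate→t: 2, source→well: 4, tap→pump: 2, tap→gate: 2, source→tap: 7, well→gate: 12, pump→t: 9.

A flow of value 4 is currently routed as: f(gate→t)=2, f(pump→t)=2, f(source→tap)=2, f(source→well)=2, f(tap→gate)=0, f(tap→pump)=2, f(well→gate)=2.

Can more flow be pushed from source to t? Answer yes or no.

Residual reachable from source: {gate, source, tap, well}; t is not reachable.
Saturated cut: tap→pump, gate→t with total capacity 4 = current flow value. Flow is maximum.

No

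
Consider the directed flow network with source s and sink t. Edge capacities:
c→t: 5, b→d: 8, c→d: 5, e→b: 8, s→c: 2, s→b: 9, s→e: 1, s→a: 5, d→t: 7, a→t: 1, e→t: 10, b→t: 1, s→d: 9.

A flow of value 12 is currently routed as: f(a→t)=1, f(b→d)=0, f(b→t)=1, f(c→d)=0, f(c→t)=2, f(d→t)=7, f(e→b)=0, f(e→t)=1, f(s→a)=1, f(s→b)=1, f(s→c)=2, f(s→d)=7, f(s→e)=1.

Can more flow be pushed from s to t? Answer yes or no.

Residual reachable from s: {a, b, d, s}; t is not reachable.
Saturated cut: s→e, s→c, a→t, b→t, d→t with total capacity 12 = current flow value. Flow is maximum.

No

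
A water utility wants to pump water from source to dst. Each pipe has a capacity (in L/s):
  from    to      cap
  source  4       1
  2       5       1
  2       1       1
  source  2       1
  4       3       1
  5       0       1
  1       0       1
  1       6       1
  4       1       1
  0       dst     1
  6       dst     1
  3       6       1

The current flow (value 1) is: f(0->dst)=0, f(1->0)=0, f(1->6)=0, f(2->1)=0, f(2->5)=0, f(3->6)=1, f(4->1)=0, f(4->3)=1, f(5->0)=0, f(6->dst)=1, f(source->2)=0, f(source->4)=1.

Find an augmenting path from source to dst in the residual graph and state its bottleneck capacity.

source->2->1->0->dst, bottleneck 1

Residual along source->2->1->0->dst: source->2: 1, 2->1: 1, 1->0: 1, 0->dst: 1.
Bottleneck = min = 1.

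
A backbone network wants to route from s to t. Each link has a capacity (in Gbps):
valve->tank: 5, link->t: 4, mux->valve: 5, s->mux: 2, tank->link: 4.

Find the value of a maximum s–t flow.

Augment s->mux->valve->tank->link->t: bottleneck 2. Total 2.
No augmenting path remains in the residual graph.

2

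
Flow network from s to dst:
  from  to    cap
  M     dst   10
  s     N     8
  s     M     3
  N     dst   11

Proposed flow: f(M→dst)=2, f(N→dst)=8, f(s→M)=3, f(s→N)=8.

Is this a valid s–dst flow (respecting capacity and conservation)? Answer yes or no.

Conservation fails at M: inflow 3 ≠ outflow 2.

No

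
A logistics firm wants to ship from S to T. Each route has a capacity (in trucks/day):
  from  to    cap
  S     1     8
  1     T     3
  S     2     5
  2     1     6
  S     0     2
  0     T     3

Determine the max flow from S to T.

5

Augment S→0→T: bottleneck 2. Total 2.
Augment S→1→T: bottleneck 3. Total 5.
No augmenting path remains in the residual graph.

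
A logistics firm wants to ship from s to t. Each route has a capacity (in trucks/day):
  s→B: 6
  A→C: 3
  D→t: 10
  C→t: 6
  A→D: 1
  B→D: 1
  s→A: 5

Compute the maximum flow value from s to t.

Augment s→A→C→t: bottleneck 3. Total 3.
Augment s→A→D→t: bottleneck 1. Total 4.
Augment s→B→D→t: bottleneck 1. Total 5.
No augmenting path remains in the residual graph.

5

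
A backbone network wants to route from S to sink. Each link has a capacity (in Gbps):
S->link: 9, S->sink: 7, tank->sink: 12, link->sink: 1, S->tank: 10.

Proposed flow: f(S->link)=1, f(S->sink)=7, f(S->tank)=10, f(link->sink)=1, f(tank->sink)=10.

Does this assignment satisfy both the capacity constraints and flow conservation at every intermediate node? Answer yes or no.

Yes

Every edge has 0 ≤ f(e) ≤ cap(e).
At each intermediate node, inflow equals outflow.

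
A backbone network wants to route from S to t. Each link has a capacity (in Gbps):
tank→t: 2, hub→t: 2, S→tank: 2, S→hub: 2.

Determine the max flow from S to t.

4

Augment S→tank→t: bottleneck 2. Total 2.
Augment S→hub→t: bottleneck 2. Total 4.
No augmenting path remains in the residual graph.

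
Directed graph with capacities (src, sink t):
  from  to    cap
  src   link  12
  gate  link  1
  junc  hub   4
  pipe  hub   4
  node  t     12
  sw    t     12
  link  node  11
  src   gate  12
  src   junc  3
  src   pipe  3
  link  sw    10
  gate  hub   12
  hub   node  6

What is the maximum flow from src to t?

Augment src->link->node->t: bottleneck 11. Total 11.
Augment src->link->sw->t: bottleneck 1. Total 12.
Augment src->gate->hub->node->t: bottleneck 1. Total 13.
Augment src->gate->link->sw->t: bottleneck 1. Total 14.
Augment src->gate->hub->node->link->sw->t: bottleneck 5. Total 19.
No augmenting path remains in the residual graph.

19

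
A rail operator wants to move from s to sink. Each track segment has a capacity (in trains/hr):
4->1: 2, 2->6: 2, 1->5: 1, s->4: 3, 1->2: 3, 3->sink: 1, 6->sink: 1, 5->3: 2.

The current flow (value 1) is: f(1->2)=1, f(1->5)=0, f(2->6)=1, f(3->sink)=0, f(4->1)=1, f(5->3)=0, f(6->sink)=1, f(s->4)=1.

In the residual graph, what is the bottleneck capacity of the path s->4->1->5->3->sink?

Residual capacities along the path: s->4: 2, 4->1: 1, 1->5: 1, 5->3: 2, 3->sink: 1.
Minimum is 1.

1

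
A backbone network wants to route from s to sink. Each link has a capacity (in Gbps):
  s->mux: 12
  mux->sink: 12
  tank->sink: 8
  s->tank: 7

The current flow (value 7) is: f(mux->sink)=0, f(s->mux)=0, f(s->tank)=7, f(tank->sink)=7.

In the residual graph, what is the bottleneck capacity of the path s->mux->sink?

Residual capacities along the path: s->mux: 12, mux->sink: 12.
Minimum is 12.

12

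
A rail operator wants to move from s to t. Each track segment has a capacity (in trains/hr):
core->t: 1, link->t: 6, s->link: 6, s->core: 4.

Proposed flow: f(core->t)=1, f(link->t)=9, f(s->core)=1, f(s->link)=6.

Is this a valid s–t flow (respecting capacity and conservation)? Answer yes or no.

Capacity violated on link->t: flow 9 > capacity 6.

No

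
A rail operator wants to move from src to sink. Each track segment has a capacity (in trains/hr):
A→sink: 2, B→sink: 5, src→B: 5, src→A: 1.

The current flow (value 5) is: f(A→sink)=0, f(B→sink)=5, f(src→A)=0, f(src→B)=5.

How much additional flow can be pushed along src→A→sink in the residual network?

1

Residual capacities along the path: src→A: 1, A→sink: 2.
Minimum is 1.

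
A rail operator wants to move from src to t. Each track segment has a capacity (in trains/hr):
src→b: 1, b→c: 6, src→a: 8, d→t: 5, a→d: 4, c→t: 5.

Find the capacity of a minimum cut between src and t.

Max flow = 5 (via 2 augmenting paths).
In the residual at optimum, the set reachable from src is {a, src}.
Cut edges: a→d (cap 4), src→b (cap 1). Sum = 5.

5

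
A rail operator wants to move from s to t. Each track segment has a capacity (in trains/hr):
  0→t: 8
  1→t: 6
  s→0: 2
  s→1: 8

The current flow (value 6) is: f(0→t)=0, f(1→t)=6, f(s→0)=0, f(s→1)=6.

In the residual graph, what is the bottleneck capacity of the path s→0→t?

Residual capacities along the path: s→0: 2, 0→t: 8.
Minimum is 2.

2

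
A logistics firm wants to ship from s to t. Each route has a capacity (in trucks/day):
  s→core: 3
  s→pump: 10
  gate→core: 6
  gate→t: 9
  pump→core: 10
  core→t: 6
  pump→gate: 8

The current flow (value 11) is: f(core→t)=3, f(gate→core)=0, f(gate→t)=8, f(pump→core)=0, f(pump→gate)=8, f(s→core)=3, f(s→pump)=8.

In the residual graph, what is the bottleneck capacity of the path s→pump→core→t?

2

Residual capacities along the path: s→pump: 2, pump→core: 10, core→t: 3.
Minimum is 2.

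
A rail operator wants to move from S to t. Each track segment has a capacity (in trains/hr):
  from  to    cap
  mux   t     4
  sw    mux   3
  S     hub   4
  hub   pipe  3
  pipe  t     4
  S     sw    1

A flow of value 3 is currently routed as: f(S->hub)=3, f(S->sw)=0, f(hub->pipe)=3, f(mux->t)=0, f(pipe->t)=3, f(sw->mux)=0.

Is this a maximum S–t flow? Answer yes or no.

Residual path S->sw->mux->t has bottleneck 1 > 0.
Pushing 1 along it raises the flow to 4, so the given flow is not maximum.

No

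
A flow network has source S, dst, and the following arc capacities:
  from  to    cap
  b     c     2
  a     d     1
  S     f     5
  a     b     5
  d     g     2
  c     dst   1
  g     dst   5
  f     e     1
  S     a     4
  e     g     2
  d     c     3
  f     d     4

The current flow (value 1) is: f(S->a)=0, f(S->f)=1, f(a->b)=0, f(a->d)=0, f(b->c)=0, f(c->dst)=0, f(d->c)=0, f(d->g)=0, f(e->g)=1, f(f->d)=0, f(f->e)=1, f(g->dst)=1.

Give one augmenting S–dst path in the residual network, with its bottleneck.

S->f->d->g->dst, bottleneck 2

Residual along S->f->d->g->dst: S->f: 4, f->d: 4, d->g: 2, g->dst: 4.
Bottleneck = min = 2.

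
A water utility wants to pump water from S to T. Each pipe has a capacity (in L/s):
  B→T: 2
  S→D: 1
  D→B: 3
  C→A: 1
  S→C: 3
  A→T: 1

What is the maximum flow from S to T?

2

Augment S→D→B→T: bottleneck 1. Total 1.
Augment S→C→A→T: bottleneck 1. Total 2.
No augmenting path remains in the residual graph.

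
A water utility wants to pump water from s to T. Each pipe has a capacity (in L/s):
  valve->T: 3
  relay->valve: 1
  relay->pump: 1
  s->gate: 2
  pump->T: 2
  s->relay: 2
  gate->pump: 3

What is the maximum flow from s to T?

Augment s->gate->pump->T: bottleneck 2. Total 2.
Augment s->relay->valve->T: bottleneck 1. Total 3.
No augmenting path remains in the residual graph.

3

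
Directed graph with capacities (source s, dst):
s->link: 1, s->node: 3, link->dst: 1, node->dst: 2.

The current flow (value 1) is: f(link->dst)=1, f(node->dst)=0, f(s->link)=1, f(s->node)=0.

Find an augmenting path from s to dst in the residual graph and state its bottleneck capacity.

s->node->dst, bottleneck 2

Residual along s->node->dst: s->node: 3, node->dst: 2.
Bottleneck = min = 2.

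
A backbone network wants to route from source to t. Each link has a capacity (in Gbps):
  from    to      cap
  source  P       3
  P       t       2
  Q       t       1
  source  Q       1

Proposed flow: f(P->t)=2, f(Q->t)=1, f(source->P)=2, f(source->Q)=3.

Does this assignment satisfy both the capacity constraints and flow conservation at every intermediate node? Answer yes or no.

No

Capacity violated on source->Q: flow 3 > capacity 1.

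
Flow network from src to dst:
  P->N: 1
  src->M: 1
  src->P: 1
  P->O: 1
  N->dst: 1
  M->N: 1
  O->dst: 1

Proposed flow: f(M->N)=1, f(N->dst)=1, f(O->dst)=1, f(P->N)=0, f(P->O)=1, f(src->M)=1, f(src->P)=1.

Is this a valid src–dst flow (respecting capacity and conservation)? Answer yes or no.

Yes

Every edge has 0 ≤ f(e) ≤ cap(e).
At each intermediate node, inflow equals outflow.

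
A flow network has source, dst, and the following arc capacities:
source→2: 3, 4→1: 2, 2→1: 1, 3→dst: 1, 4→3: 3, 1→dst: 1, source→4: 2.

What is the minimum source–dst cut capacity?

2

Max flow = 2 (via 2 augmenting paths).
In the residual at optimum, the set reachable from source is {1, 2, 3, 4, source}.
Cut edges: 3→dst (cap 1), 1→dst (cap 1). Sum = 2.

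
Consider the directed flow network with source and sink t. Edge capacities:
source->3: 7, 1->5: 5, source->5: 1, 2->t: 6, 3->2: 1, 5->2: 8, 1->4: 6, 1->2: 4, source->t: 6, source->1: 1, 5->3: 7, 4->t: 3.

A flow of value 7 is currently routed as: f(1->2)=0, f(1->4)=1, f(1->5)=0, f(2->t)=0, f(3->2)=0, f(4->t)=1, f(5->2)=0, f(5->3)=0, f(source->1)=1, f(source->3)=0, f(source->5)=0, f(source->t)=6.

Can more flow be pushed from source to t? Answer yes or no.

Yes

Residual path source->5->2->t has bottleneck 1 > 0.
Pushing 1 along it raises the flow to 8, so the given flow is not maximum.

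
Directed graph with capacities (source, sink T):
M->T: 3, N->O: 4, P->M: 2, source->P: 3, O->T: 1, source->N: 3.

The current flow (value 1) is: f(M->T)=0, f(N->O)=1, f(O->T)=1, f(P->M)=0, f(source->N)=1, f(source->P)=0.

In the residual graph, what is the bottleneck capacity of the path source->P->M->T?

2

Residual capacities along the path: source->P: 3, P->M: 2, M->T: 3.
Minimum is 2.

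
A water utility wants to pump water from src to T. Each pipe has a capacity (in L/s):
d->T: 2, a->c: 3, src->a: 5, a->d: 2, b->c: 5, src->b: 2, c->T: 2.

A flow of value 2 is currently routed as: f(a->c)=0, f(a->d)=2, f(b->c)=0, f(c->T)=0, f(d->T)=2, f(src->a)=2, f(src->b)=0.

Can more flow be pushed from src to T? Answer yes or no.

Yes

Residual path src->a->c->T has bottleneck 2 > 0.
Pushing 2 along it raises the flow to 4, so the given flow is not maximum.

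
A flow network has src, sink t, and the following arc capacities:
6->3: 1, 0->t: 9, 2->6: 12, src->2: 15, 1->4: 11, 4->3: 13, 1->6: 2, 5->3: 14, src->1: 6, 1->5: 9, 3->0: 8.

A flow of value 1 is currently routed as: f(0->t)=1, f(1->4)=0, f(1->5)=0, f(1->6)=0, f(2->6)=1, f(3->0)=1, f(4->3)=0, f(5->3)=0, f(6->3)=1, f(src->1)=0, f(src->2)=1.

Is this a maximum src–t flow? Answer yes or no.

Residual path src->1->5->3->0->t has bottleneck 6 > 0.
Pushing 6 along it raises the flow to 7, so the given flow is not maximum.

No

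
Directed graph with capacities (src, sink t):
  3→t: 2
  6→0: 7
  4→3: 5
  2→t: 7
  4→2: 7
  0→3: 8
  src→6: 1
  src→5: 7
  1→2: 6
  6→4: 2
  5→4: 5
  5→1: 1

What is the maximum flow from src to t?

7

Augment src→5→1→2→t: bottleneck 1. Total 1.
Augment src→5→4→2→t: bottleneck 5. Total 6.
Augment src→6→4→2→t: bottleneck 1. Total 7.
No augmenting path remains in the residual graph.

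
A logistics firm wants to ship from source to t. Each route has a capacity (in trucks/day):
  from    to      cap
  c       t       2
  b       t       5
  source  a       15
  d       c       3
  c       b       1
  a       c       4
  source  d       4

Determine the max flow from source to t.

3

Augment source->d->c->t: bottleneck 2. Total 2.
Augment source->d->c->b->t: bottleneck 1. Total 3.
No augmenting path remains in the residual graph.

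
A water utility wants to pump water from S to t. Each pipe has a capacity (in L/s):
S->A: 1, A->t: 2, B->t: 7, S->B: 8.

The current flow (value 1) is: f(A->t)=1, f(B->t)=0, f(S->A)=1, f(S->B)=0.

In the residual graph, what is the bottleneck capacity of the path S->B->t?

7

Residual capacities along the path: S->B: 8, B->t: 7.
Minimum is 7.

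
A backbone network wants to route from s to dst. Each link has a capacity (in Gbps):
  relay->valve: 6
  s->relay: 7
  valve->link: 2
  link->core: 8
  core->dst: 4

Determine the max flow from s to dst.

Augment s->relay->valve->link->core->dst: bottleneck 2. Total 2.
No augmenting path remains in the residual graph.

2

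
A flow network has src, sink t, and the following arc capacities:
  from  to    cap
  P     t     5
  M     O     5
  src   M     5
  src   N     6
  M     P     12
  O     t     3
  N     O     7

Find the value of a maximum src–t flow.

8

Augment src→M→P→t: bottleneck 5. Total 5.
Augment src→N→O→t: bottleneck 3. Total 8.
No augmenting path remains in the residual graph.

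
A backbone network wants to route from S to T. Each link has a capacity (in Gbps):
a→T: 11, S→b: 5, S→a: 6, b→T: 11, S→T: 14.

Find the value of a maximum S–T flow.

Augment S→T: bottleneck 14. Total 14.
Augment S→a→T: bottleneck 6. Total 20.
Augment S→b→T: bottleneck 5. Total 25.
No augmenting path remains in the residual graph.

25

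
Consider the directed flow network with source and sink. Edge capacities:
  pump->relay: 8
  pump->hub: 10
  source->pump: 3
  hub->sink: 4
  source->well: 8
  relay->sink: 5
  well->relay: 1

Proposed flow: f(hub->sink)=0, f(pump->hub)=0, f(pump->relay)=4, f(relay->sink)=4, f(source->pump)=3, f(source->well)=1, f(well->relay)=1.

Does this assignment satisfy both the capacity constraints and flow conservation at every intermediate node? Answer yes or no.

Conservation fails at pump: inflow 3 ≠ outflow 4.

No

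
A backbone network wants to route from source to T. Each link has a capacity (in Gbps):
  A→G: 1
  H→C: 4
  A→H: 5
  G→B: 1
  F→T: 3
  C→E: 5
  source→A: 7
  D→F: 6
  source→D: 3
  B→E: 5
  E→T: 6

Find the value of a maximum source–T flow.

Augment source→D→F→T: bottleneck 3. Total 3.
Augment source→A→G→B→E→T: bottleneck 1. Total 4.
Augment source→A→H→C→E→T: bottleneck 4. Total 8.
No augmenting path remains in the residual graph.

8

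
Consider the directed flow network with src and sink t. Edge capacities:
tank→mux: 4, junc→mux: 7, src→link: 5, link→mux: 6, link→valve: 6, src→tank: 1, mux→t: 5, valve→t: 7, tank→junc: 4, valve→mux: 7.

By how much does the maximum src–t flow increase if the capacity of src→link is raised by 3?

Original max flow = 6.
After raising cap(src→link), augmenting paths through that edge carry 3 more units.
New max flow = 9. Increase = 3.

3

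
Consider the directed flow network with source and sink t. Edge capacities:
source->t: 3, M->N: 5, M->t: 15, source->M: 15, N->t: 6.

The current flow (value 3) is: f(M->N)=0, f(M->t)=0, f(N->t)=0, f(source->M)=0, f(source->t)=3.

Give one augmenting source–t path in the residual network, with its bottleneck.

Residual along source->M->t: source->M: 15, M->t: 15.
Bottleneck = min = 15.

source->M->t, bottleneck 15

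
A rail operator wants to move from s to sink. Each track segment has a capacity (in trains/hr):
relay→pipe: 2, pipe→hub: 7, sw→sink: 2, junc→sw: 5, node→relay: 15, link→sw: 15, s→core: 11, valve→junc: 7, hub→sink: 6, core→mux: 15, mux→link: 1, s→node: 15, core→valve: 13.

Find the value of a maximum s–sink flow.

Augment s→node→relay→pipe→hub→sink: bottleneck 2. Total 2.
Augment s→core→valve→junc→sw→sink: bottleneck 2. Total 4.
No augmenting path remains in the residual graph.

4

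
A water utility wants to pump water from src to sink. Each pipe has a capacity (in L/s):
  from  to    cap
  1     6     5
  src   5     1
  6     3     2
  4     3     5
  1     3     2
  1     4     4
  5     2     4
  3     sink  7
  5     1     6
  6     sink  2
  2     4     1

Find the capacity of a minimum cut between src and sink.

Max flow = 1 (via 1 augmenting path).
In the residual at optimum, the set reachable from src is {src}.
Cut edges: src->5 (cap 1). Sum = 1.

1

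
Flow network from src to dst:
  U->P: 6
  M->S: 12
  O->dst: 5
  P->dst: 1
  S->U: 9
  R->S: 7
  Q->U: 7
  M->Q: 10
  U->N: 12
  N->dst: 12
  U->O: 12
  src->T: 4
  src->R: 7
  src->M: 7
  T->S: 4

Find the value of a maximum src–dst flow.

Augment src->R->S->U->N->dst: bottleneck 7. Total 7.
Augment src->T->S->U->N->dst: bottleneck 2. Total 9.
Augment src->M->Q->U->N->dst: bottleneck 3. Total 12.
Augment src->M->Q->U->O->dst: bottleneck 4. Total 16.
No augmenting path remains in the residual graph.

16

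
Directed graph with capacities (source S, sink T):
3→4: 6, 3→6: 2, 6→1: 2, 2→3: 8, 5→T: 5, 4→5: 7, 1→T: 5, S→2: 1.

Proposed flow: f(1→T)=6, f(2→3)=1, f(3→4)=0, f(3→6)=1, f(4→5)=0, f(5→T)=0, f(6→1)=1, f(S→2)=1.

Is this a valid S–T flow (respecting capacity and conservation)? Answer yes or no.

No

Capacity violated on 1→T: flow 6 > capacity 5.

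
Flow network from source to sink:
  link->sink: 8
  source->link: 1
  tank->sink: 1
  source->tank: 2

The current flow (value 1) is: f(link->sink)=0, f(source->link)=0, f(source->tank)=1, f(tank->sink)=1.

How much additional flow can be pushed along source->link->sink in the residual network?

1

Residual capacities along the path: source->link: 1, link->sink: 8.
Minimum is 1.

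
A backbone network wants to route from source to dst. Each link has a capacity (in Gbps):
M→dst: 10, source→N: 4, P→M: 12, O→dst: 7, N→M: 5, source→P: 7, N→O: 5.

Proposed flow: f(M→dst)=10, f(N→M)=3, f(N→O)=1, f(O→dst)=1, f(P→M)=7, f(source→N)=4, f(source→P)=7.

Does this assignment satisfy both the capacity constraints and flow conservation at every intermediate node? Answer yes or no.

Yes

Every edge has 0 ≤ f(e) ≤ cap(e).
At each intermediate node, inflow equals outflow.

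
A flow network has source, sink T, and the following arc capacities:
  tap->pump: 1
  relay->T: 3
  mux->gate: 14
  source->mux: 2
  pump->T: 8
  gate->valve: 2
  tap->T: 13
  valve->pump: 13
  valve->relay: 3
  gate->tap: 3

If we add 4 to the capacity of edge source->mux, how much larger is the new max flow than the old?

3

Original max flow = 2.
After raising cap(source->mux), augmenting paths through that edge carry 3 more units.
New max flow = 5. Increase = 3.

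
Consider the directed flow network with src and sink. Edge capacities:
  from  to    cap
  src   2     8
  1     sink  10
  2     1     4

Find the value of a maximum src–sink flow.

Augment src→2→1→sink: bottleneck 4. Total 4.
No augmenting path remains in the residual graph.

4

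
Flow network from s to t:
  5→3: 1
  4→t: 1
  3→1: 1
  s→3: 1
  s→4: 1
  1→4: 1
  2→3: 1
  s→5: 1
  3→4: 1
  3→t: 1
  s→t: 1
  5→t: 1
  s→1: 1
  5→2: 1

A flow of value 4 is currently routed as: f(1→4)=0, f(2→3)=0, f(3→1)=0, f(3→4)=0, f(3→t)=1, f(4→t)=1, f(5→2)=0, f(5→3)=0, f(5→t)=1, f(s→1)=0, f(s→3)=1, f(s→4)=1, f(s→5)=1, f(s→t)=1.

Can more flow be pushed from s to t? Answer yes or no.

Residual reachable from s: {1, 4, s}; t is not reachable.
Saturated cut: s→5, s→3, s→t, 4→t with total capacity 4 = current flow value. Flow is maximum.

No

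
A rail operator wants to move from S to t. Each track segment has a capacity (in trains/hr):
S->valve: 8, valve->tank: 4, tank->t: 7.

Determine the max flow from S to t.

Augment S->valve->tank->t: bottleneck 4. Total 4.
No augmenting path remains in the residual graph.

4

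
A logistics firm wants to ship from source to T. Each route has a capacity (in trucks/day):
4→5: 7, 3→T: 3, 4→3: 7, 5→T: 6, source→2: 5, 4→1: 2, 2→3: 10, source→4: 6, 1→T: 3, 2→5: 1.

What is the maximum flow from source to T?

Augment source→2→5→T: bottleneck 1. Total 1.
Augment source→2→3→T: bottleneck 3. Total 4.
Augment source→4→5→T: bottleneck 5. Total 9.
Augment source→4→1→T: bottleneck 1. Total 10.
No augmenting path remains in the residual graph.

10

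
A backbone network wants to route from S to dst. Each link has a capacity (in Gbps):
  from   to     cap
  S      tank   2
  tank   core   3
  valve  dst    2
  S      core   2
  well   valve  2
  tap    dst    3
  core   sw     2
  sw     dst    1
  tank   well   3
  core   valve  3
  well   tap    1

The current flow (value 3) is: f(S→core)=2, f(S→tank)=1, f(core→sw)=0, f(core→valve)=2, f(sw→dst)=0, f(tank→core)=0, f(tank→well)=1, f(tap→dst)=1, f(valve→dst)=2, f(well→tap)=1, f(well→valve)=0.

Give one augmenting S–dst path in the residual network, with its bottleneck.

Residual along S→tank→core→sw→dst: S→tank: 1, tank→core: 3, core→sw: 2, sw→dst: 1.
Bottleneck = min = 1.

S→tank→core→sw→dst, bottleneck 1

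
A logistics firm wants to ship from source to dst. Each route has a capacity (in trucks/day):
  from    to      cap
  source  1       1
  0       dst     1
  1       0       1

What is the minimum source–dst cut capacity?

Max flow = 1 (via 1 augmenting path).
In the residual at optimum, the set reachable from source is {source}.
Cut edges: source→1 (cap 1). Sum = 1.

1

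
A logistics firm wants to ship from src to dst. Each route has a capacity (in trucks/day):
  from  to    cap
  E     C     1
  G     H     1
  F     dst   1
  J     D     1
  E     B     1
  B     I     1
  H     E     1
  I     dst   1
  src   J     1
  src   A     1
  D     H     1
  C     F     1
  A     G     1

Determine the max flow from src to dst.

Augment src→J→D→H→E→B→I→dst: bottleneck 1. Total 1.
No augmenting path remains in the residual graph.

1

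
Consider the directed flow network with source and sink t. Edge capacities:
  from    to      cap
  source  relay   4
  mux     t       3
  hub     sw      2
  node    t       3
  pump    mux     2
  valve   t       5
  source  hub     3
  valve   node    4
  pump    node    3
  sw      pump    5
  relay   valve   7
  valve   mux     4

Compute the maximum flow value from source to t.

6

Augment source→relay→valve→t: bottleneck 4. Total 4.
Augment source→hub→sw→pump→node→t: bottleneck 2. Total 6.
No augmenting path remains in the residual graph.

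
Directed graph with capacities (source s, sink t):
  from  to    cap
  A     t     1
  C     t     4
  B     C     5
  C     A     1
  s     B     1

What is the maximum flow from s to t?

1

Augment s→B→C→t: bottleneck 1. Total 1.
No augmenting path remains in the residual graph.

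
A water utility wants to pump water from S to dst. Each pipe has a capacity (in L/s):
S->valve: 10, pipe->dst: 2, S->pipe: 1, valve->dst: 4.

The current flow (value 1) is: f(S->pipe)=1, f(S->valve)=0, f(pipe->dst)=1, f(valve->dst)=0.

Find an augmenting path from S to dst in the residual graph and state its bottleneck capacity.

S->valve->dst, bottleneck 4

Residual along S->valve->dst: S->valve: 10, valve->dst: 4.
Bottleneck = min = 4.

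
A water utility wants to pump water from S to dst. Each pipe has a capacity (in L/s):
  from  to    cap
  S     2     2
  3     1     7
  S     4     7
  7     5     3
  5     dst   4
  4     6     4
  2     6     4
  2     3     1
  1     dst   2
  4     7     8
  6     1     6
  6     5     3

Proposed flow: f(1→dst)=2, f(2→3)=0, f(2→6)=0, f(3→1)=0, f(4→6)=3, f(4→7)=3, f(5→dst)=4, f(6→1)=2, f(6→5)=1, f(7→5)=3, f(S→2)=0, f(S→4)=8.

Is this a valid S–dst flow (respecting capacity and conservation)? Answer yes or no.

No

Capacity violated on S→4: flow 8 > capacity 7.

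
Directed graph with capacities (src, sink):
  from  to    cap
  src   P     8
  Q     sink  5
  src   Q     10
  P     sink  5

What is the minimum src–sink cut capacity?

10

Max flow = 10 (via 2 augmenting paths).
In the residual at optimum, the set reachable from src is {P, Q, src}.
Cut edges: Q→sink (cap 5), P→sink (cap 5). Sum = 10.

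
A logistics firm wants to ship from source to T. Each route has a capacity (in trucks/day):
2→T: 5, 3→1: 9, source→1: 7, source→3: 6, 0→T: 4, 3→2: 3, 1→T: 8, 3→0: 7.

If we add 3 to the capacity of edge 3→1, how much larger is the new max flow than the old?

Original max flow = 13.
Edge 3→1 does not cross the min cut (source side {source}), so extra capacity there cannot help.
New max flow = 13. Increase = 0.

0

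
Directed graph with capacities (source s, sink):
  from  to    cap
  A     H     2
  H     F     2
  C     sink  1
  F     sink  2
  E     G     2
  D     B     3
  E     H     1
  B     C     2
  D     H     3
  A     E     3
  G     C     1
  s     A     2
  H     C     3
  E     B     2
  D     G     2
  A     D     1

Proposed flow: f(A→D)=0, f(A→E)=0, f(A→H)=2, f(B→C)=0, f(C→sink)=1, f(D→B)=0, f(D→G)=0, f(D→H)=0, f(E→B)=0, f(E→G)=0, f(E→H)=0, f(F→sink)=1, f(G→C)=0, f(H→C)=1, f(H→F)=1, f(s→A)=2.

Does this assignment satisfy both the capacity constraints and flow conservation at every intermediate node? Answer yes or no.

Yes

Every edge has 0 ≤ f(e) ≤ cap(e).
At each intermediate node, inflow equals outflow.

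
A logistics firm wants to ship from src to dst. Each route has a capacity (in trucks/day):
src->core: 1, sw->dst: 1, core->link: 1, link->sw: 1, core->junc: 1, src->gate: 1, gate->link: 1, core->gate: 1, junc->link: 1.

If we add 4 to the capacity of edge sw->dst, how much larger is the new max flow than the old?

0

Original max flow = 1.
Edge sw->dst does not cross the min cut (source side {core, gate, junc, link, src}), so extra capacity there cannot help.
New max flow = 1. Increase = 0.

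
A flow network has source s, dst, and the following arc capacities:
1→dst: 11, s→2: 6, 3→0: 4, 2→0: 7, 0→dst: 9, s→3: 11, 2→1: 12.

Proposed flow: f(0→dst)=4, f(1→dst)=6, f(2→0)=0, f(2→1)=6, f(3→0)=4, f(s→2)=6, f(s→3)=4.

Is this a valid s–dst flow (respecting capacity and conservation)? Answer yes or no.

Yes

Every edge has 0 ≤ f(e) ≤ cap(e).
At each intermediate node, inflow equals outflow.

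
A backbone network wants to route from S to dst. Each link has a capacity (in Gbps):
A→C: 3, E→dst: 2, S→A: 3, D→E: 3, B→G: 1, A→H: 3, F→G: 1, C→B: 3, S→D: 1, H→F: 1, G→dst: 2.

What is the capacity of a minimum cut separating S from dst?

Max flow = 3 (via 3 augmenting paths).
In the residual at optimum, the set reachable from S is {A, B, C, H, S}.
Cut edges: H→F (cap 1), B→G (cap 1), S→D (cap 1). Sum = 3.

3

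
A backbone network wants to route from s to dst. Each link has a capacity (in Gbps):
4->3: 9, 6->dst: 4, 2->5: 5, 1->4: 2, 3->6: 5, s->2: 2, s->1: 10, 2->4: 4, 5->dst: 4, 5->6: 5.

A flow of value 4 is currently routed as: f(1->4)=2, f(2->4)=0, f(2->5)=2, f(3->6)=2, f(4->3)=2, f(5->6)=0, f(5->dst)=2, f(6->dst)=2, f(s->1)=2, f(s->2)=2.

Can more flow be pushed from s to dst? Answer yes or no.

No

Residual reachable from s: {1, s}; dst is not reachable.
Saturated cut: s->2, 1->4 with total capacity 4 = current flow value. Flow is maximum.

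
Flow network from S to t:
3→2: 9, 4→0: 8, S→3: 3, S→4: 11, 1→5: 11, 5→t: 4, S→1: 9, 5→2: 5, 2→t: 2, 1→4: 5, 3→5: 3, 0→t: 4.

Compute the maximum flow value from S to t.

10

Augment S→3→5→t: bottleneck 3. Total 3.
Augment S→1→5→t: bottleneck 1. Total 4.
Augment S→4→0→t: bottleneck 4. Total 8.
Augment S→1→5→2→t: bottleneck 2. Total 10.
No augmenting path remains in the residual graph.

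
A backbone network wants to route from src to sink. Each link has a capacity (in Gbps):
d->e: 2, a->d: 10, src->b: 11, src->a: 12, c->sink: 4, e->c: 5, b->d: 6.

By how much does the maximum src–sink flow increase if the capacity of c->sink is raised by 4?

Original max flow = 2.
Edge c->sink does not cross the min cut (source side {a, b, d, src}), so extra capacity there cannot help.
New max flow = 2. Increase = 0.

0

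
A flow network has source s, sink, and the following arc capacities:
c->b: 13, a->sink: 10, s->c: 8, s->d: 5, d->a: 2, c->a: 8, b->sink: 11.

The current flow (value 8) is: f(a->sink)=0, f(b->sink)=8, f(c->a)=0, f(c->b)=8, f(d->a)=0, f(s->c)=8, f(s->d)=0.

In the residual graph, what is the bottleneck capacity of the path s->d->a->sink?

2

Residual capacities along the path: s->d: 5, d->a: 2, a->sink: 10.
Minimum is 2.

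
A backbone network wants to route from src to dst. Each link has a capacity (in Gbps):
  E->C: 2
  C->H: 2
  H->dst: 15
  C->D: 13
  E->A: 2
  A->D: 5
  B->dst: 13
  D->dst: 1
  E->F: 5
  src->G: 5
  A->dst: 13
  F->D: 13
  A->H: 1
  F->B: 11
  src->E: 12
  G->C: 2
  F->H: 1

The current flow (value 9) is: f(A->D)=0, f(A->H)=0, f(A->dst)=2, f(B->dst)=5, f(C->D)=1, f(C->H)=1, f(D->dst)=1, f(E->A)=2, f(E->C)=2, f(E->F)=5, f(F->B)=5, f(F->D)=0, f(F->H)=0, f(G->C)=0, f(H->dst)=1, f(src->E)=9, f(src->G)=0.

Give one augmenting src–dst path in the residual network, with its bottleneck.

src->G->C->H->dst, bottleneck 1

Residual along src->G->C->H->dst: src->G: 5, G->C: 2, C->H: 1, H->dst: 14.
Bottleneck = min = 1.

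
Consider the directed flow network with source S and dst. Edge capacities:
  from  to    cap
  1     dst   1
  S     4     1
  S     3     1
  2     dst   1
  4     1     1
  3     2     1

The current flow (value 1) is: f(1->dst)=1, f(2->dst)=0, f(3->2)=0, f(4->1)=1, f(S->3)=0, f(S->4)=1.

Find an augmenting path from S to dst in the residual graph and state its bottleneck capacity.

S->3->2->dst, bottleneck 1

Residual along S->3->2->dst: S->3: 1, 3->2: 1, 2->dst: 1.
Bottleneck = min = 1.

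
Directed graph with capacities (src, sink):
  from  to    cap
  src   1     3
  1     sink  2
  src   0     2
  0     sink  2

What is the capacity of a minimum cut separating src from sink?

Max flow = 4 (via 2 augmenting paths).
In the residual at optimum, the set reachable from src is {1, src}.
Cut edges: src→0 (cap 2), 1→sink (cap 2). Sum = 4.

4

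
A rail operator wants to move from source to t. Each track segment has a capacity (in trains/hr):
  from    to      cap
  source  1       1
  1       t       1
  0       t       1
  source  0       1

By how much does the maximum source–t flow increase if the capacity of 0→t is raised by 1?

0

Original max flow = 2.
Edge 0→t does not cross the min cut (source side {source}), so extra capacity there cannot help.
New max flow = 2. Increase = 0.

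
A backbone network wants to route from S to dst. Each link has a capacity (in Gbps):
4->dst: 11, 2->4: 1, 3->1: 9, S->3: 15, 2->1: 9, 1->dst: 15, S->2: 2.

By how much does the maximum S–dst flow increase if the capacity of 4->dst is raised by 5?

Original max flow = 11.
Edge 4->dst does not cross the min cut (source side {3, S}), so extra capacity there cannot help.
New max flow = 11. Increase = 0.

0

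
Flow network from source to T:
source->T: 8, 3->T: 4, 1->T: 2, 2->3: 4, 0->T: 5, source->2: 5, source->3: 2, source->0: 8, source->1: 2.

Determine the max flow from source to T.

Augment source->T: bottleneck 8. Total 8.
Augment source->3->T: bottleneck 2. Total 10.
Augment source->1->T: bottleneck 2. Total 12.
Augment source->0->T: bottleneck 5. Total 17.
Augment source->2->3->T: bottleneck 2. Total 19.
No augmenting path remains in the residual graph.

19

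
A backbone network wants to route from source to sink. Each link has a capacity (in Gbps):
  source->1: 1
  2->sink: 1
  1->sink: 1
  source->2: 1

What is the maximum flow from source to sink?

2

Augment source->1->sink: bottleneck 1. Total 1.
Augment source->2->sink: bottleneck 1. Total 2.
No augmenting path remains in the residual graph.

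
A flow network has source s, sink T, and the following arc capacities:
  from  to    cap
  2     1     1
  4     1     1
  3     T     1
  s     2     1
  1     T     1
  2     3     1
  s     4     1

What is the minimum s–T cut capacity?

2

Max flow = 2 (via 2 augmenting paths).
In the residual at optimum, the set reachable from s is {s}.
Cut edges: s->2 (cap 1), s->4 (cap 1). Sum = 2.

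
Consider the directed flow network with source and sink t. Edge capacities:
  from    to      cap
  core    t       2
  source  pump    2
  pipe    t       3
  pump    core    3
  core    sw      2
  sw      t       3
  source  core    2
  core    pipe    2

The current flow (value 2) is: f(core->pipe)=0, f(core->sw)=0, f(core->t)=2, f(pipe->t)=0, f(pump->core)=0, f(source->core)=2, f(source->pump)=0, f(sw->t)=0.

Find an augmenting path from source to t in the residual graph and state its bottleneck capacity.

Residual along source->pump->core->sw->t: source->pump: 2, pump->core: 3, core->sw: 2, sw->t: 3.
Bottleneck = min = 2.

source->pump->core->sw->t, bottleneck 2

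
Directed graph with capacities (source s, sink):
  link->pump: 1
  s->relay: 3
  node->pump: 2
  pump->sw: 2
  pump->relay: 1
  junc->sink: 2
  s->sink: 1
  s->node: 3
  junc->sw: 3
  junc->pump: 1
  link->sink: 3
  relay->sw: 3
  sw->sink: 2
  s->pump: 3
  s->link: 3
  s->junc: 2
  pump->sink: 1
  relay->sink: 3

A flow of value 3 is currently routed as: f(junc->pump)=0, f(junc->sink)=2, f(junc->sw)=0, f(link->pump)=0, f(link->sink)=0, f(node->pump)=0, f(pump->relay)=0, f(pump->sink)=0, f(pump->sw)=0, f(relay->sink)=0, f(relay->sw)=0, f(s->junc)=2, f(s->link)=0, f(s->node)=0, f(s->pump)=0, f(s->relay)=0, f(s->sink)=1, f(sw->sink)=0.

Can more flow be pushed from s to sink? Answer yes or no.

Residual path s->link->sink has bottleneck 3 > 0.
Pushing 3 along it raises the flow to 6, so the given flow is not maximum.

Yes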